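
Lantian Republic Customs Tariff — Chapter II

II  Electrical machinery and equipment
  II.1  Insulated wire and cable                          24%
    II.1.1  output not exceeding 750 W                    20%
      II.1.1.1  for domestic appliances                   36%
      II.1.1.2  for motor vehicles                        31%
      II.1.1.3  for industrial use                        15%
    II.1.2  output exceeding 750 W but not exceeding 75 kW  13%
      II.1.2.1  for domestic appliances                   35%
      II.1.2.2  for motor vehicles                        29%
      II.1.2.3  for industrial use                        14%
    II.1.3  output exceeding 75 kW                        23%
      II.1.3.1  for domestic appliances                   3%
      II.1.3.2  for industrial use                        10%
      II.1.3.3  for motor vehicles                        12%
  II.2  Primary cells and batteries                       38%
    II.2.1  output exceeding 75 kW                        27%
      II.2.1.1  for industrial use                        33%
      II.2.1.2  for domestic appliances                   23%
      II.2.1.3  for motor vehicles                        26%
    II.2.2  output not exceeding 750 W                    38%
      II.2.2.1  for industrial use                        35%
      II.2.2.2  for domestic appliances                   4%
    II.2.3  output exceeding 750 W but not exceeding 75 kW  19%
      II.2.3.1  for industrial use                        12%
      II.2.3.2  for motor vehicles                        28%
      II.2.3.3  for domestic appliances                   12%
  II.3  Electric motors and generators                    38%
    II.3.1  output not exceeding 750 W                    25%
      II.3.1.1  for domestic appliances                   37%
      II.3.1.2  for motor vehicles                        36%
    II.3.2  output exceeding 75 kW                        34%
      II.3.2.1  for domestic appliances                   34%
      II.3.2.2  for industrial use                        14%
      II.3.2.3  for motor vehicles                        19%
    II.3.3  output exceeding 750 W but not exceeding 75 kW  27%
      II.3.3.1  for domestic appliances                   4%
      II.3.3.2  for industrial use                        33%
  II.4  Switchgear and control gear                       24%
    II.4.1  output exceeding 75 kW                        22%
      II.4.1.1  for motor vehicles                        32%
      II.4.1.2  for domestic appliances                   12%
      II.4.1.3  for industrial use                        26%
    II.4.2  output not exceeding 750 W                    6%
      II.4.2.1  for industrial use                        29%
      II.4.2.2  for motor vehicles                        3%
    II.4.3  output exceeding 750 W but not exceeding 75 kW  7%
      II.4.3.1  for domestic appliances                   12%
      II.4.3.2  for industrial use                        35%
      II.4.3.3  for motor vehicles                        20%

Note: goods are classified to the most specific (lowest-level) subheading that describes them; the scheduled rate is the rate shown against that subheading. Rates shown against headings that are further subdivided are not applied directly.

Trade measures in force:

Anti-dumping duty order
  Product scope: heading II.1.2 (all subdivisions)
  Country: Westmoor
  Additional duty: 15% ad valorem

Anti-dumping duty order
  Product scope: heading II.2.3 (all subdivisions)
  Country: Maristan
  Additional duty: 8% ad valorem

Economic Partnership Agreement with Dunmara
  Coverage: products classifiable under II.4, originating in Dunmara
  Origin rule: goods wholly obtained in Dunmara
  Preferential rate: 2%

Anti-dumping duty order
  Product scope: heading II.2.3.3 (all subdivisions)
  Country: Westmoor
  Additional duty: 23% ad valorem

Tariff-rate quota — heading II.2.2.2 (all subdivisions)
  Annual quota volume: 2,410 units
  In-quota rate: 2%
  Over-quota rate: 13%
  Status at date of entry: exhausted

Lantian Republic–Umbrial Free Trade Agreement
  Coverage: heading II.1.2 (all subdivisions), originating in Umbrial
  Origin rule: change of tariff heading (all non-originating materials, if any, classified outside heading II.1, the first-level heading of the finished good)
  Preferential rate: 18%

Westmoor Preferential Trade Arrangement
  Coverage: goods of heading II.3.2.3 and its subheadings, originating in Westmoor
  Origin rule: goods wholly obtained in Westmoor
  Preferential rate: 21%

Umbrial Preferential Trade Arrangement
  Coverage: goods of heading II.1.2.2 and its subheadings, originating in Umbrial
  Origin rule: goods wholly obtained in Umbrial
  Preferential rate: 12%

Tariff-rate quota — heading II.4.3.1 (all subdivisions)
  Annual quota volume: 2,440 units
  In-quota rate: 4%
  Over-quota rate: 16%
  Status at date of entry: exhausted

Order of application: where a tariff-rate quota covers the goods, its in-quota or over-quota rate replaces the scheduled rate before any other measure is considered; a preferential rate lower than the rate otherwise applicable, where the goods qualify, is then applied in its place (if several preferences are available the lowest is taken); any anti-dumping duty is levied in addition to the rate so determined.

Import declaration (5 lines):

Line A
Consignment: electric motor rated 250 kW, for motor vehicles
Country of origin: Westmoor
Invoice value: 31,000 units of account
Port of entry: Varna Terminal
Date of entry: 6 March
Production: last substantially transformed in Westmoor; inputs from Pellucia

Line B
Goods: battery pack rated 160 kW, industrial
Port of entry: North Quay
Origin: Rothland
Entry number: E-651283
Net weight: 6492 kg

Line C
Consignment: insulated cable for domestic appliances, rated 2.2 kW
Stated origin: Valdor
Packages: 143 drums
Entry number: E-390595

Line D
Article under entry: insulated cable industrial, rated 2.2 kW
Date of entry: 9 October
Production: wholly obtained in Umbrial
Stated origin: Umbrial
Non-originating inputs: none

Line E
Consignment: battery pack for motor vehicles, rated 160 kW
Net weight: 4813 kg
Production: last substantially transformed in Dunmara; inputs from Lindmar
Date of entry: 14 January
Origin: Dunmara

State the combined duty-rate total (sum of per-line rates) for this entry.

127%

Line A: electric motor → II.3; rated 250 kW → II.3.2; for motor vehicles → II.3.2.3. Scheduled 19%. Westmoor agreement on II.3.2.3: not wholly obtained. → 19%.
Line B: battery pack → II.2; rated 160 kW → II.2.1; industrial → II.2.1.1. Scheduled 33%. No special measure applies. → 33%.
Line C: insulated cable → II.1; rated 2.2 kW → II.1.2; for domestic appliances → II.1.2.1. Scheduled 35%. No special measure applies. → 35%.
Line D: insulated cable → II.1; rated 2.2 kW → II.1.2; industrial → II.1.2.3. Scheduled 14%. Umbrial agreement on II.1.2: CTH met → 18% available; Umbrial agreement on II.1.2.2: II.1.2.3 not covered; preference 18% not lower than 14% → no reduction. → 14%.
Line E: battery pack → II.2; rated 160 kW → II.2.1; for motor vehicles → II.2.1.3. Scheduled 26%. Dunmara agreement on II.4: II.2.1.3 not covered. → 26%.
Sum: 19% + 33% + 35% + 14% + 26% = 127%.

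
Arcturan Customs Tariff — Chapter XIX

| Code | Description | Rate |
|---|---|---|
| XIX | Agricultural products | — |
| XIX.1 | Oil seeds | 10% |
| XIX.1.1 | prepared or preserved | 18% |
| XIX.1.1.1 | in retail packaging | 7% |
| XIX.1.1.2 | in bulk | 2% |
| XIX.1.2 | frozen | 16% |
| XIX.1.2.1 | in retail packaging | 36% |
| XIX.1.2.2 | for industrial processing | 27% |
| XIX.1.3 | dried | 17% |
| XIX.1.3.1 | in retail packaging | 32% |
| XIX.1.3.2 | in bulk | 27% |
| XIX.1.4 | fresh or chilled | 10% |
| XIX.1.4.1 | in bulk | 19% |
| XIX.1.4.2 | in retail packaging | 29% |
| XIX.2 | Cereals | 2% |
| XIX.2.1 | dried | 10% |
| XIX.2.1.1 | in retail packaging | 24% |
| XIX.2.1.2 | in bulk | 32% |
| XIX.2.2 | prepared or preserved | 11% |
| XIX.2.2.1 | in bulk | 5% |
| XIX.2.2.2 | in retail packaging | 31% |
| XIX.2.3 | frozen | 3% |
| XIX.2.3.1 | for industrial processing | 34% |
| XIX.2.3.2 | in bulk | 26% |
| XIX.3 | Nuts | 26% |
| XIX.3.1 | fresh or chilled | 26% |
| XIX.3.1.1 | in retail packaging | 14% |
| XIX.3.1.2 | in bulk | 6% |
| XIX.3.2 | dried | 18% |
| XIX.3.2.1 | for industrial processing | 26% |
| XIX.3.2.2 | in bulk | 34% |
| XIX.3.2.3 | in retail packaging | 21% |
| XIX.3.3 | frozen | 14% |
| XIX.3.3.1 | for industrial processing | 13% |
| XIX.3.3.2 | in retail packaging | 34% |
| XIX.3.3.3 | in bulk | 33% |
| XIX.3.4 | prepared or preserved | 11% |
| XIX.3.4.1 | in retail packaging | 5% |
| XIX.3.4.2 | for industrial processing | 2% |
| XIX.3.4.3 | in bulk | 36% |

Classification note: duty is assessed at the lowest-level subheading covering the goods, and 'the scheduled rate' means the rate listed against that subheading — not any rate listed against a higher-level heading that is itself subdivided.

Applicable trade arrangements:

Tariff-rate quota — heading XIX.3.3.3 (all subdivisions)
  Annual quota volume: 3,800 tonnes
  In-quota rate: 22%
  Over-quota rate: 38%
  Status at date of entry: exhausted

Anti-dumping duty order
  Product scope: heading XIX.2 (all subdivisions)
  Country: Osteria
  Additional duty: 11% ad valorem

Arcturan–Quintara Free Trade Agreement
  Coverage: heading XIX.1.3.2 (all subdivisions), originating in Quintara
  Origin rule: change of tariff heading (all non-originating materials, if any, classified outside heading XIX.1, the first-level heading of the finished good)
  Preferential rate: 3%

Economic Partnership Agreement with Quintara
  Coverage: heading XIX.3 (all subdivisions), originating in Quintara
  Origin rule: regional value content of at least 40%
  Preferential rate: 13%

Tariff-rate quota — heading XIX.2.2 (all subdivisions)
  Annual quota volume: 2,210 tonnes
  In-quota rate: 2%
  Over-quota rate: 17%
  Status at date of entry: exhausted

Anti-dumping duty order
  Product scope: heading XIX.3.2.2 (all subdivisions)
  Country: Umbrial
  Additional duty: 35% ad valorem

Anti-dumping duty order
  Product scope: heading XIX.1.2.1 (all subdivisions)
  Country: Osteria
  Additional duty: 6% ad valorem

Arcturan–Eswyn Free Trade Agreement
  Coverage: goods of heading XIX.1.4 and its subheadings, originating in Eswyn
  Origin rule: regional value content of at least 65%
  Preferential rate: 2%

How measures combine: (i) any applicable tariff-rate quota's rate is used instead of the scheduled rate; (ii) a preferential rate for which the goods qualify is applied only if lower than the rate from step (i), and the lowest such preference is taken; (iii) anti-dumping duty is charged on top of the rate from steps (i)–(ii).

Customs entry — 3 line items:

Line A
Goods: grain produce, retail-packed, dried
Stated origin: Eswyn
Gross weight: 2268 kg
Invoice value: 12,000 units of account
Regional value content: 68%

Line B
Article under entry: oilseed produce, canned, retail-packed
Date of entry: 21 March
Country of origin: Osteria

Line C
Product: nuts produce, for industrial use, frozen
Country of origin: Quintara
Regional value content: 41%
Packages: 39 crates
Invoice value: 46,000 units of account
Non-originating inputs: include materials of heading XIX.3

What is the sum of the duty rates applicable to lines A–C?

44%

Line A: grain → XIX.2; dried → XIX.2.1; retail-packed → XIX.2.1.1. Scheduled 24%. Eswyn agreement on XIX.1.4: XIX.2.1.1 not covered. → 24%.
Line B: oilseed → XIX.1; canned → XIX.1.1; retail-packed → XIX.1.1.1. Scheduled 7%. No special measure applies. → 7%.
Line C: nuts → XIX.3; frozen → XIX.3.3; for industrial use → XIX.3.3.1. Scheduled 13%. Quintara agreement on XIX.1.3.2: XIX.3.3.1 not covered; Quintara agreement on XIX.3: RVC ≥ 40% → 13% available; preference 13% not lower than 13% → no reduction. → 13%.
Sum: 24% + 7% + 13% = 44%.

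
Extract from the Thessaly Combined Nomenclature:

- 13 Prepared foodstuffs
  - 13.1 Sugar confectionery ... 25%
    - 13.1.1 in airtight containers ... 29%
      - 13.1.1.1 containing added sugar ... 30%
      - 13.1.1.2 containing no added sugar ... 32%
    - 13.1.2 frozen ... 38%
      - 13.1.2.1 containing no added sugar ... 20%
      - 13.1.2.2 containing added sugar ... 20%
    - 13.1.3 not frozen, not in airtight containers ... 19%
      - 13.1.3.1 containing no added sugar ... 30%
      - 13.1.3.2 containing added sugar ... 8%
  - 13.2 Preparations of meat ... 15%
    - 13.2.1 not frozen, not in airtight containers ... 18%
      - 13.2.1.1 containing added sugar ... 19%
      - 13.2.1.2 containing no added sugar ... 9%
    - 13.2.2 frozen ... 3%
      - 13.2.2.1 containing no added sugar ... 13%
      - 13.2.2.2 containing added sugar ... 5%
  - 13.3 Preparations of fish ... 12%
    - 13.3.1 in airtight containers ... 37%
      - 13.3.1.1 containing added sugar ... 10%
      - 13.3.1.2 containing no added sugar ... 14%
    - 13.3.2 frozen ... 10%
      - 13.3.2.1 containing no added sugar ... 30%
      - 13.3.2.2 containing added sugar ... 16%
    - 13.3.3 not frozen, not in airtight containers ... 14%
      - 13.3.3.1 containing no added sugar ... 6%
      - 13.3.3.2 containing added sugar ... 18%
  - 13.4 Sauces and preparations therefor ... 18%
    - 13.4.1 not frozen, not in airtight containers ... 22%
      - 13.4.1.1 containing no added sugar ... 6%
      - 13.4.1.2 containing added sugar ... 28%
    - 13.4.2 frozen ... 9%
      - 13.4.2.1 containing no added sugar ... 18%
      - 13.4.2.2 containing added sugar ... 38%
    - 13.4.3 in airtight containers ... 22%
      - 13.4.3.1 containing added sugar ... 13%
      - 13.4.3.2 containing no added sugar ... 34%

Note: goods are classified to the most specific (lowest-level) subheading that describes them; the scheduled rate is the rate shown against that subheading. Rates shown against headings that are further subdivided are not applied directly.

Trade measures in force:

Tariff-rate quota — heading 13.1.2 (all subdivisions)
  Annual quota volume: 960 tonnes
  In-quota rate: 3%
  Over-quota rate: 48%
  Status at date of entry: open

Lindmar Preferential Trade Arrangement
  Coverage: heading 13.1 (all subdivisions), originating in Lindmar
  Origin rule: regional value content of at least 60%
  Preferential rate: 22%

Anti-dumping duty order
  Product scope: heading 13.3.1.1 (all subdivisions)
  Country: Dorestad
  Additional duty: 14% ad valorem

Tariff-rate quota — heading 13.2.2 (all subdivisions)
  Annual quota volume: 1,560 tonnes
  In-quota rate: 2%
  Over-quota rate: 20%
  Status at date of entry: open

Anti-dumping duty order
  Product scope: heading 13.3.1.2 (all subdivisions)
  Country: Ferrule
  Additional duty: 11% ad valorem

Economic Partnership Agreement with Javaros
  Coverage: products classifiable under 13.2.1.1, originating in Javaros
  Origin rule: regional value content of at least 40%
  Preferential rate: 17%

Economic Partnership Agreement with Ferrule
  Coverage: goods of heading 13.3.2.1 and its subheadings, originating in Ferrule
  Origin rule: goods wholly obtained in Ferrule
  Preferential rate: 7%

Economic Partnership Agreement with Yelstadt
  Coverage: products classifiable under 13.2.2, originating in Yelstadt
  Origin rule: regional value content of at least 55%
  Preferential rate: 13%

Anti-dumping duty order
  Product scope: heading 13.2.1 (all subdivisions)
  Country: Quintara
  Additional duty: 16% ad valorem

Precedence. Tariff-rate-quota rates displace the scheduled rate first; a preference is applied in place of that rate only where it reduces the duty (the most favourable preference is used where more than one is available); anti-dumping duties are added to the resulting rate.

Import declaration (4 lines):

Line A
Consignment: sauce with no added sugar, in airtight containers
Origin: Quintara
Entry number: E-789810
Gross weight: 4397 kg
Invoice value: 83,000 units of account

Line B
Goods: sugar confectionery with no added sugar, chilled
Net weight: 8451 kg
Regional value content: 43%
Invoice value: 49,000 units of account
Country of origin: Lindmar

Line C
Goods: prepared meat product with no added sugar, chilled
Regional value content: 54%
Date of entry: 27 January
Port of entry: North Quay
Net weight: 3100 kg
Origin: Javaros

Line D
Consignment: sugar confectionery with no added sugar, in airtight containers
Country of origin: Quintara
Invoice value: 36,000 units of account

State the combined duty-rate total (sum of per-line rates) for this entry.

105%

Line A: sauce → 13.4; in airtight containers → 13.4.3; with no added sugar → 13.4.3.2. Scheduled 34%. No special measure applies. → 34%.
Line B: sugar confectionery → 13.1; chilled → 13.1.3; with no added sugar → 13.1.3.1. Scheduled 30%. Lindmar agreement on 13.1: RVC < 60%. → 30%.
Line C: prepared meat product → 13.2; chilled → 13.2.1; with no added sugar → 13.2.1.2. Scheduled 9%. Javaros agreement on 13.2.1.1: 13.2.1.2 not covered. → 9%.
Line D: sugar confectionery → 13.1; in airtight containers → 13.1.1; with no added sugar → 13.1.1.2. Scheduled 32%. No special measure applies. → 32%.
Sum: 34% + 30% + 9% + 32% = 105%.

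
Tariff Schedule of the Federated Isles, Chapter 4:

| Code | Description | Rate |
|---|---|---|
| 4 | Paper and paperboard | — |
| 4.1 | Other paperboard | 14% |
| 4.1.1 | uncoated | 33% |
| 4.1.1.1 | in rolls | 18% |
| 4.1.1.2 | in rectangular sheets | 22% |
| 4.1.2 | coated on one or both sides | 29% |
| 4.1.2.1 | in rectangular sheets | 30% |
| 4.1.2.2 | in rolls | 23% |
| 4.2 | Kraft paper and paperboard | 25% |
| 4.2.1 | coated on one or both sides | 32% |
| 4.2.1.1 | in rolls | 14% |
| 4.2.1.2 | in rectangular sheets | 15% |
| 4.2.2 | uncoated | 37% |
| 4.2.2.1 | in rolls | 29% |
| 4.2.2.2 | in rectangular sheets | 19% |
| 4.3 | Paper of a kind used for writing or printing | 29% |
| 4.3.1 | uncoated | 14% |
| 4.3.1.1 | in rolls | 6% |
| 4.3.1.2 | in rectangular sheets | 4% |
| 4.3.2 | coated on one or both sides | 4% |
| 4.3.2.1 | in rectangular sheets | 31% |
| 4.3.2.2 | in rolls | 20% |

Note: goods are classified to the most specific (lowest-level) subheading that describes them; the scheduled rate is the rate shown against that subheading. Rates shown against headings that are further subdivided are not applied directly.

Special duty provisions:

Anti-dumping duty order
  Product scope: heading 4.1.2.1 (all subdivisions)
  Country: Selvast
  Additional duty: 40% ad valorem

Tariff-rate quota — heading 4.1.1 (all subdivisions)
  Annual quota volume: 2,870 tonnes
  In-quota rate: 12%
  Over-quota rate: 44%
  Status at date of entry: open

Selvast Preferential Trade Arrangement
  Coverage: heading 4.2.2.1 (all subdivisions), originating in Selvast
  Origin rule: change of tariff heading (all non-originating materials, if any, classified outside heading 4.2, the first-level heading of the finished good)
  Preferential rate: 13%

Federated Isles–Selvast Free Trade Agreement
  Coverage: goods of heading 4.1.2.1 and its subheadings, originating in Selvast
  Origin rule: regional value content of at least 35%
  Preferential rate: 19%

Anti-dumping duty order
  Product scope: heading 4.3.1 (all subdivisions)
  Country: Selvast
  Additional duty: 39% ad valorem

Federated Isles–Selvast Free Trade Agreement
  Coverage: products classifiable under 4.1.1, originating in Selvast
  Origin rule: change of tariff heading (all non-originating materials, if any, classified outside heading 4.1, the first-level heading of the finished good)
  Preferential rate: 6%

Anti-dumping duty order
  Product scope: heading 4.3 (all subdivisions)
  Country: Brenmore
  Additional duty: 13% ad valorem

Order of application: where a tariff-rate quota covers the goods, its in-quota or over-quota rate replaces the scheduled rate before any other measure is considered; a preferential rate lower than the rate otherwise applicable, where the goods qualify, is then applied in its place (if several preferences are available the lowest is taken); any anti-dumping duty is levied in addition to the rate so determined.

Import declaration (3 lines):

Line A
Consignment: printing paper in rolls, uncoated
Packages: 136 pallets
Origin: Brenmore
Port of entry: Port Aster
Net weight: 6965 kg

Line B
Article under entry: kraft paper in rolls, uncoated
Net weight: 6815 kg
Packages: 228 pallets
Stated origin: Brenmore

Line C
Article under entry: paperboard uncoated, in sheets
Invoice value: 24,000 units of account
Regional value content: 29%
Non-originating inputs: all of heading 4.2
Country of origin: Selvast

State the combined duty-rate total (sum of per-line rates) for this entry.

Line A: printing paper → 4.3; uncoated → 4.3.1; in rolls → 4.3.1.1. Scheduled 6%. anti-dumping (Brenmore, 4.3): +13%; total 6% + 13% = 19%. → 19%.
Line B: kraft paper → 4.2; uncoated → 4.2.2; in rolls → 4.2.2.1. Scheduled 29%. No special measure applies. → 29%.
Line C: paperboard → 4.1; uncoated → 4.1.1; in sheets → 4.1.1.2. Scheduled 22%. quota on 4.1.1 open → in-quota 12%; Selvast agreement on 4.2.2.1: 4.1.1.2 not covered; Selvast agreement on 4.1.2.1: 4.1.1.2 not covered; Selvast agreement on 4.1.1: CTH met → 6% available; preferential 6%. → 6%.
Sum: 19% + 29% + 6% = 54%.

54%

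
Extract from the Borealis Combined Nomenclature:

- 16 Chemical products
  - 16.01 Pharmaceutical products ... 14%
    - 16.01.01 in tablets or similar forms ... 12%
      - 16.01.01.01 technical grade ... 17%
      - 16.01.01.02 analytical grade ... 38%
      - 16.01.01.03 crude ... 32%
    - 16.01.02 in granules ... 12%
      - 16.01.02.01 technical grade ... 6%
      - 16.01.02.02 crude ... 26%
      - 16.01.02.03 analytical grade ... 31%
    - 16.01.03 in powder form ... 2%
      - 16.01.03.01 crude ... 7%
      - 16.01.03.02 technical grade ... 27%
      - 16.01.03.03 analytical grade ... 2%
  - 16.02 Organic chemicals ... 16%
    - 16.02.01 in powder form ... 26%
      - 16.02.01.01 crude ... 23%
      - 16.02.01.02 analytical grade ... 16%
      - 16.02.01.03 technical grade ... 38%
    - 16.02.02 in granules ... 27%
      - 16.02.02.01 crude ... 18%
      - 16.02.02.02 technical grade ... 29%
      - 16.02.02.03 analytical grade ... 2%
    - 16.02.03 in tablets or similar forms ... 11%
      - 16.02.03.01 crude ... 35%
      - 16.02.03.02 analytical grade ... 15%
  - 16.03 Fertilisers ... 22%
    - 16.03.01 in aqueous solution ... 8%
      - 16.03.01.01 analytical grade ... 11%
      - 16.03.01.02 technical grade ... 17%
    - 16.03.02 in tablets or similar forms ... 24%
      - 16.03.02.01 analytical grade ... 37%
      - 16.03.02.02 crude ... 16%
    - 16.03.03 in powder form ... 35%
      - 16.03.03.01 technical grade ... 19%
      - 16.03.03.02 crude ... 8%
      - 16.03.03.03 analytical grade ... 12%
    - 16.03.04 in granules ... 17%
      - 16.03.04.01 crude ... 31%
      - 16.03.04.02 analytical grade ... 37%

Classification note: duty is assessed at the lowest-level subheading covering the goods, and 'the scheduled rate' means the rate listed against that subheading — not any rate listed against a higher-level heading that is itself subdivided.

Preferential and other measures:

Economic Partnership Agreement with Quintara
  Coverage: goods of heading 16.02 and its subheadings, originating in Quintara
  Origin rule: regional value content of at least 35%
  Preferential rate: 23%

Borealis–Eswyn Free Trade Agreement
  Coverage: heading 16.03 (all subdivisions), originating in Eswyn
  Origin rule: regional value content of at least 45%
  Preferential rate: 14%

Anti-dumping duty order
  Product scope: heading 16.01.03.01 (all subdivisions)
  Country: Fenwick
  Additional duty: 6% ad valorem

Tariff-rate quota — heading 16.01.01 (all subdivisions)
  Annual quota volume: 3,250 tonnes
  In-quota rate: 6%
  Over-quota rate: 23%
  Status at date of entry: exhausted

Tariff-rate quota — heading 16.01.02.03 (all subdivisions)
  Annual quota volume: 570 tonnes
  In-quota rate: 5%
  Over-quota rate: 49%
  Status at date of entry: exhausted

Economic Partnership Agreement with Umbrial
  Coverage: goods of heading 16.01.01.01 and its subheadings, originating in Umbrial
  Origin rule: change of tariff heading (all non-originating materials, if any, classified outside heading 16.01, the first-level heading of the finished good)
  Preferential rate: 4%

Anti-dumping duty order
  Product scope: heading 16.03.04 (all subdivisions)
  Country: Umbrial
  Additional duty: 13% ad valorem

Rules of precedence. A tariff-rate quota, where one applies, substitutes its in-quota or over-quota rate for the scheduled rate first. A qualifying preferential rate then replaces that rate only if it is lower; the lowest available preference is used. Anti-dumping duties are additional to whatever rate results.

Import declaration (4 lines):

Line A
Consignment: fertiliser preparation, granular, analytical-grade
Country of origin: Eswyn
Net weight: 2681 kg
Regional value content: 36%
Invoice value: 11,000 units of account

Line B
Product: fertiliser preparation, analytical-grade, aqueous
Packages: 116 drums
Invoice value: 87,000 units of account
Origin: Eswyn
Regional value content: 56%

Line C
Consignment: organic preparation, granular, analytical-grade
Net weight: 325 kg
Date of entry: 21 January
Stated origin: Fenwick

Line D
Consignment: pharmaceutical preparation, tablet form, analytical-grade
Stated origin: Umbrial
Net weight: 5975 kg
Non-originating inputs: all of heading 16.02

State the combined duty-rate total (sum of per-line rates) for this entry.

73%

Line A: fertiliser → 16.03; granular → 16.03.04; analytical-grade → 16.03.04.02. Scheduled 37%. Eswyn agreement on 16.03: RVC < 45%. → 37%.
Line B: fertiliser → 16.03; aqueous → 16.03.01; analytical-grade → 16.03.01.01. Scheduled 11%. Eswyn agreement on 16.03: RVC ≥ 45% → 14% available; preference 14% not lower than 11% → no reduction. → 11%.
Line C: organic → 16.02; granular → 16.02.02; analytical-grade → 16.02.02.03. Scheduled 2%. No special measure applies. → 2%.
Line D: pharmaceutical → 16.01; tablet form → 16.01.01; analytical-grade → 16.01.01.02. Scheduled 38%. quota on 16.01.01 exhausted → over-quota 23%; Umbrial agreement on 16.01.01.01: 16.01.01.02 not covered. → 23%.
Sum: 37% + 11% + 2% + 23% = 73%.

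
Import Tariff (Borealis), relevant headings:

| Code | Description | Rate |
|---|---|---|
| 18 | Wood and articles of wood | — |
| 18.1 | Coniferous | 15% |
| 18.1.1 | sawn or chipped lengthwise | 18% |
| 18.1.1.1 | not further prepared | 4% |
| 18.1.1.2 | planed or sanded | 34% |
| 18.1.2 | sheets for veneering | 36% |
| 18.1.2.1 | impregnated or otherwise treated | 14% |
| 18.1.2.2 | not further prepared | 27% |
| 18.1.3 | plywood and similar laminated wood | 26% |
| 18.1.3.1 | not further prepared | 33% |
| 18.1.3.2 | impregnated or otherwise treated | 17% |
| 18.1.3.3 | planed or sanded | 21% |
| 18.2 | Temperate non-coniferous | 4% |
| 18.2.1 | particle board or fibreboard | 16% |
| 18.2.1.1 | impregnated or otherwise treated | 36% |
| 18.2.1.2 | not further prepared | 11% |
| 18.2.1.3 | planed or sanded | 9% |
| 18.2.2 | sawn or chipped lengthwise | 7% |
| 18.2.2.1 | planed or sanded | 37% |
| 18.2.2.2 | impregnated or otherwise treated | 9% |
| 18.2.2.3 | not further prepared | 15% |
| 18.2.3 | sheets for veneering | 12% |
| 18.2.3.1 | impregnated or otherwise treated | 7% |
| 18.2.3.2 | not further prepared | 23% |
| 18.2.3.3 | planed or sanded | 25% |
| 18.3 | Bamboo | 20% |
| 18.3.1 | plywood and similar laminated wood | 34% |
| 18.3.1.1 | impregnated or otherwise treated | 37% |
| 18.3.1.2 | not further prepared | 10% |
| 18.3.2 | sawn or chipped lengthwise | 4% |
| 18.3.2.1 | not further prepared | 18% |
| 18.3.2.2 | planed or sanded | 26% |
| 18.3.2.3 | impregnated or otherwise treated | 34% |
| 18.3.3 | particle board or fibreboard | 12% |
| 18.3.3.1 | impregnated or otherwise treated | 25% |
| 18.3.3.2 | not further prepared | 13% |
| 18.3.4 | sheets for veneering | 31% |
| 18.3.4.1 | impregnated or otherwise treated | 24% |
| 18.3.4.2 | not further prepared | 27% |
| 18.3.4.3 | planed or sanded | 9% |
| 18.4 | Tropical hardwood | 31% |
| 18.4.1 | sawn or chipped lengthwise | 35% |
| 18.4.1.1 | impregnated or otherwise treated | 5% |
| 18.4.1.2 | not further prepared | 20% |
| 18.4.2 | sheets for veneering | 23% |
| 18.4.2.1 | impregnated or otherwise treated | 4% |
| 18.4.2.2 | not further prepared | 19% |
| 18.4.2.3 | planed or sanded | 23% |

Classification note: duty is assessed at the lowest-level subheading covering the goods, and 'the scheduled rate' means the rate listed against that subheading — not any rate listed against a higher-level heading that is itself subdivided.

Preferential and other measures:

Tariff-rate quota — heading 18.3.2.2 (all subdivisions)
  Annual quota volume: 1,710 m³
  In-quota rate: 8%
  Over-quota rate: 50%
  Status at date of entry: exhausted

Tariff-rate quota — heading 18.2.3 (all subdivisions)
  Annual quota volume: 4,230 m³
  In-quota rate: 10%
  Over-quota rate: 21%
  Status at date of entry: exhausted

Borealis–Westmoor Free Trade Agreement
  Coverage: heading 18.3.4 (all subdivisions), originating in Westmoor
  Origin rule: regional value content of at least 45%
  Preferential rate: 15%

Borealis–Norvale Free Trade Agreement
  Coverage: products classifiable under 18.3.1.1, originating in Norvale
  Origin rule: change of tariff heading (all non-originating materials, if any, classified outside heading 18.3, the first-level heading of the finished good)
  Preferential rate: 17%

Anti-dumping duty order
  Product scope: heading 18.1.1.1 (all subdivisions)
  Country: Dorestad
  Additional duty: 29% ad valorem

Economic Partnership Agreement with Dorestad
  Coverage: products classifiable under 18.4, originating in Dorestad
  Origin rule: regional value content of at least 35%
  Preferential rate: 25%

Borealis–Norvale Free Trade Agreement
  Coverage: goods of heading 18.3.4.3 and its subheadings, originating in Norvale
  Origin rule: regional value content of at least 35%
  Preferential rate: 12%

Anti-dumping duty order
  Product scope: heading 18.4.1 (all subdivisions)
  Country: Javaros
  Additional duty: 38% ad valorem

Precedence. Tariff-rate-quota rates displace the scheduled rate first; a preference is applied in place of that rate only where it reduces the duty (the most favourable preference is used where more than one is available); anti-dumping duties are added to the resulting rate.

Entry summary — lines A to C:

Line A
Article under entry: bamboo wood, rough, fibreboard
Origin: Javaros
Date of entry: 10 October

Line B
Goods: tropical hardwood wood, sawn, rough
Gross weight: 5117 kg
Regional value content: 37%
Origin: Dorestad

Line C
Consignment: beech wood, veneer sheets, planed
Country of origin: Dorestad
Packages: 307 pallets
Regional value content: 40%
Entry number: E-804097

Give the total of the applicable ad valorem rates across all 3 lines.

54%

Line A: bamboo → 18.3; fibreboard → 18.3.3; rough → 18.3.3.2. Scheduled 13%. No special measure applies. → 13%.
Line B: tropical hardwood → 18.4; sawn → 18.4.1; rough → 18.4.1.2. Scheduled 20%. Dorestad agreement on 18.4: RVC ≥ 35% → 25% available; preference 25% not lower than 20% → no reduction. → 20%.
Line C: beech → 18.2; veneer sheets → 18.2.3; planed → 18.2.3.3. Scheduled 25%. quota on 18.2.3 exhausted → over-quota 21%; Dorestad agreement on 18.4: 18.2.3.3 not covered. → 21%.
Sum: 13% + 20% + 21% = 54%.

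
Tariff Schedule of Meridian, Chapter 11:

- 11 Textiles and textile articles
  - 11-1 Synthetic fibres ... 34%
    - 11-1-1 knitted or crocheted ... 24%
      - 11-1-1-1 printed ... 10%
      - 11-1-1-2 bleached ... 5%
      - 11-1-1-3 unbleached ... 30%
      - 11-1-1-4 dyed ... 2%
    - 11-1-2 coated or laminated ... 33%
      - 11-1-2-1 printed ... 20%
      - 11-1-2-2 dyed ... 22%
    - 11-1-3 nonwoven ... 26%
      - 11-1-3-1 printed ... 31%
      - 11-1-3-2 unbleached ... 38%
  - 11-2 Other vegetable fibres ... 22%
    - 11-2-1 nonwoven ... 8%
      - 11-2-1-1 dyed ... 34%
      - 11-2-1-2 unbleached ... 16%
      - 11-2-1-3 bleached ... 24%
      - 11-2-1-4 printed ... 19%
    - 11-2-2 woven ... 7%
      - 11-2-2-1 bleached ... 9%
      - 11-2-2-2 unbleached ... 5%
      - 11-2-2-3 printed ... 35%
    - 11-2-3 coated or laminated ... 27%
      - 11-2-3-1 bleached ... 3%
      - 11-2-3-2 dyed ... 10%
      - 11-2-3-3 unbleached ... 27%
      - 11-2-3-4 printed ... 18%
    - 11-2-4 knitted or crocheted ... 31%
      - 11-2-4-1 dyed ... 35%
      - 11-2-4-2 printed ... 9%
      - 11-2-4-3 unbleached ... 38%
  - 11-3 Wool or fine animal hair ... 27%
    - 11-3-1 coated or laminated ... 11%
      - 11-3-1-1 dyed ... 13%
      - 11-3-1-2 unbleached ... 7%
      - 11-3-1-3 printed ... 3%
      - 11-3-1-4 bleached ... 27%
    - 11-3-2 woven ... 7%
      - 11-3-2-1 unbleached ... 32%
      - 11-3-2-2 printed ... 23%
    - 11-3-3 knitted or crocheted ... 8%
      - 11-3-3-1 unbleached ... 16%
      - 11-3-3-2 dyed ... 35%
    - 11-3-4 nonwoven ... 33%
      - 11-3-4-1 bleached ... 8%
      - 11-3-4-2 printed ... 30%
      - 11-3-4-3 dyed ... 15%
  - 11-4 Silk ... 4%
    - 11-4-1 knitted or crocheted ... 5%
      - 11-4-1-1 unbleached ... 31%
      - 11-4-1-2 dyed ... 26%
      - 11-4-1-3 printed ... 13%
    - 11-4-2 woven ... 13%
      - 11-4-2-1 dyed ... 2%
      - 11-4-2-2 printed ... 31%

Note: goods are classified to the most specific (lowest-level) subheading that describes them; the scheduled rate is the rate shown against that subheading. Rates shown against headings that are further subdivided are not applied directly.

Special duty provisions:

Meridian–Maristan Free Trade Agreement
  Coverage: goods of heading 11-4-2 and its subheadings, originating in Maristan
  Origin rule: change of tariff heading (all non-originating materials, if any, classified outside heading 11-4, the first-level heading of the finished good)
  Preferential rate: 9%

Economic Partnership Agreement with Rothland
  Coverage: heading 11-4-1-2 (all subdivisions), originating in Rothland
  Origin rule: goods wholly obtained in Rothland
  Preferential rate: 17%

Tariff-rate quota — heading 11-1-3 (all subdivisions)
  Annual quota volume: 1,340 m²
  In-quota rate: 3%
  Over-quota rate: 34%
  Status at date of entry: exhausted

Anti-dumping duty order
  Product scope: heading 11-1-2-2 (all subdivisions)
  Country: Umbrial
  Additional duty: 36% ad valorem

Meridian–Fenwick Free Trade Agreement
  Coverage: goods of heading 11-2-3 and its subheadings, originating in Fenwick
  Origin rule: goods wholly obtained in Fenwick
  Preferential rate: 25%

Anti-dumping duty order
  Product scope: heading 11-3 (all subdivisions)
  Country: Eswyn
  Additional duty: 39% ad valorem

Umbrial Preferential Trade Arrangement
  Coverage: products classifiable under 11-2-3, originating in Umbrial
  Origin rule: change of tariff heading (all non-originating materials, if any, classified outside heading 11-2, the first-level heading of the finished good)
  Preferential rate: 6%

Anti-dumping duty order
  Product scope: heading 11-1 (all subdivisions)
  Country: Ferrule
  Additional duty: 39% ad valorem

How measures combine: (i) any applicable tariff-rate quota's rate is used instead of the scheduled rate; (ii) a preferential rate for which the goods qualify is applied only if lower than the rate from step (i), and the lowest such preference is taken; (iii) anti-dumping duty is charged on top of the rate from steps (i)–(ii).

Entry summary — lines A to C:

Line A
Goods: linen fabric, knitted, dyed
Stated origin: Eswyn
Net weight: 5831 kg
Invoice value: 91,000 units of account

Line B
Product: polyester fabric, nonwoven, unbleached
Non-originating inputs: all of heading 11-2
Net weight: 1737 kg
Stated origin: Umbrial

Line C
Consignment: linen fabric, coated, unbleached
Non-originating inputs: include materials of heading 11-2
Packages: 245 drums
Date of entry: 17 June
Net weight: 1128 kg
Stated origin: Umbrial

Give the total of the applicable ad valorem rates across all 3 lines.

96%

Line A: linen → 11-2; knitted → 11-2-4; dyed → 11-2-4-1. Scheduled 35%. No special measure applies. → 35%.
Line B: polyester → 11-1; nonwoven → 11-1-3; unbleached → 11-1-3-2. Scheduled 38%. quota on 11-1-3 exhausted → over-quota 34%; Umbrial agreement on 11-2-3: 11-1-3-2 not covered. → 34%.
Line C: linen → 11-2; coated → 11-2-3; unbleached → 11-2-3-3. Scheduled 27%. Umbrial agreement on 11-2-3: CTH not met. → 27%.
Sum: 35% + 34% + 27% = 96%.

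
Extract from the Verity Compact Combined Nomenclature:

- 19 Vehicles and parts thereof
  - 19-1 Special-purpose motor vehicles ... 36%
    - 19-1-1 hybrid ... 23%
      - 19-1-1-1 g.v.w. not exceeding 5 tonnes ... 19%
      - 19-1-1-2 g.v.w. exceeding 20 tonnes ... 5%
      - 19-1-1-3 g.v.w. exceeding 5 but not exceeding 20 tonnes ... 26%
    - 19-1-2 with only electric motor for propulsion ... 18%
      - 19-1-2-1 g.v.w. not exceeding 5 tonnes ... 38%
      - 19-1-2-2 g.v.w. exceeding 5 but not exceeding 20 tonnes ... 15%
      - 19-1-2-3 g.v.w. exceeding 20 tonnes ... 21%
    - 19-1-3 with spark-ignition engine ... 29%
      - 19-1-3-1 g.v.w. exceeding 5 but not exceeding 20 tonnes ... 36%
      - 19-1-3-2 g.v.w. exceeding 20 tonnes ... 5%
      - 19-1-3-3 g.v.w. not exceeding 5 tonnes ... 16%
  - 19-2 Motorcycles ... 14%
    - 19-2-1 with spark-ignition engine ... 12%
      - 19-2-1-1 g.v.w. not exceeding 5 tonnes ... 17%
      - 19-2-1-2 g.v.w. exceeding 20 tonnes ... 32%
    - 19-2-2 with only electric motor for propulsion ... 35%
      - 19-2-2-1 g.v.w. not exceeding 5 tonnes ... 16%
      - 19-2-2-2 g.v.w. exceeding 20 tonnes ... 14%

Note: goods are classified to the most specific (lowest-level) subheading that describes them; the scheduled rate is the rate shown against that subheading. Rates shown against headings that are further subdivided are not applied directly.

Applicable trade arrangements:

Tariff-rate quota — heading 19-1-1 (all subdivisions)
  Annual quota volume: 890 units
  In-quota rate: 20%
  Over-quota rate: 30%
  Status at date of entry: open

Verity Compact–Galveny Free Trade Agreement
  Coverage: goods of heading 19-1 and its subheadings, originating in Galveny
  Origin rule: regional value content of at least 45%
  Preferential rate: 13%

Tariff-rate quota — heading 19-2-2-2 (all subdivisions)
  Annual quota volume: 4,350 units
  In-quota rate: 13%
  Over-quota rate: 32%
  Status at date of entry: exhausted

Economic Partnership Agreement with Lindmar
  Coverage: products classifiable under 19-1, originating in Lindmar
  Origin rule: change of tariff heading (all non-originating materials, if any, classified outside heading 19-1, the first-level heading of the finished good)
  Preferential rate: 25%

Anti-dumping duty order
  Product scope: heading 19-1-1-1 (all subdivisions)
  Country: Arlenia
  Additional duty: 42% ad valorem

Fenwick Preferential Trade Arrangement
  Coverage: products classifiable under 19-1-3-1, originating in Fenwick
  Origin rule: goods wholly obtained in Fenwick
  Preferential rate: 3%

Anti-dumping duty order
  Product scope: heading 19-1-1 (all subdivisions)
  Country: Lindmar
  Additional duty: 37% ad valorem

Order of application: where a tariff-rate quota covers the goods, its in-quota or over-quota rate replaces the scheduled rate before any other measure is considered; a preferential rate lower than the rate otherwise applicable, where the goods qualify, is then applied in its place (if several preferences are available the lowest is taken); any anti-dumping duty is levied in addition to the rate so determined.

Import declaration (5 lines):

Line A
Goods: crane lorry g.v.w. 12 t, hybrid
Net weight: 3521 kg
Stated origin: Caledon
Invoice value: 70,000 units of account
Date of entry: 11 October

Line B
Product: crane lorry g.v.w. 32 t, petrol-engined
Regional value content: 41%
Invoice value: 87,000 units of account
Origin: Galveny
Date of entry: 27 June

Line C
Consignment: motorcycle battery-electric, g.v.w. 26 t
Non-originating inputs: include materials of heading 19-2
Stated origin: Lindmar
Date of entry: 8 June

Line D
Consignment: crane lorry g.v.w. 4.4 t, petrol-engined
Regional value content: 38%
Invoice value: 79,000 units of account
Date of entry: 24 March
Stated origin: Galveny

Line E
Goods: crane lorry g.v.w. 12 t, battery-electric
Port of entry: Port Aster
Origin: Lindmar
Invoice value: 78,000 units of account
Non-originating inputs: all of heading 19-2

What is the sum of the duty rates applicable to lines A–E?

Line A: crane lorry → 19-1; hybrid → 19-1-1; g.v.w. 12 t → 19-1-1-3. Scheduled 26%. quota on 19-1-1 open → in-quota 20%. → 20%.
Line B: crane lorry → 19-1; petrol-engined → 19-1-3; g.v.w. 32 t → 19-1-3-2. Scheduled 5%. Galveny agreement on 19-1: RVC < 45%. → 5%.
Line C: motorcycle → 19-2; battery-electric → 19-2-2; g.v.w. 26 t → 19-2-2-2. Scheduled 14%. quota on 19-2-2-2 exhausted → over-quota 32%; Lindmar agreement on 19-1: 19-2-2-2 not covered. → 32%.
Line D: crane lorry → 19-1; petrol-engined → 19-1-3; g.v.w. 4.4 t → 19-1-3-3. Scheduled 16%. Galveny agreement on 19-1: RVC < 45%. → 16%.
Line E: crane lorry → 19-1; battery-electric → 19-1-2; g.v.w. 12 t → 19-1-2-2. Scheduled 15%. Lindmar agreement on 19-1: CTH met → 25% available; preference 25% not lower than 15% → no reduction. → 15%.
Sum: 20% + 5% + 32% + 16% + 15% = 88%.

88%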